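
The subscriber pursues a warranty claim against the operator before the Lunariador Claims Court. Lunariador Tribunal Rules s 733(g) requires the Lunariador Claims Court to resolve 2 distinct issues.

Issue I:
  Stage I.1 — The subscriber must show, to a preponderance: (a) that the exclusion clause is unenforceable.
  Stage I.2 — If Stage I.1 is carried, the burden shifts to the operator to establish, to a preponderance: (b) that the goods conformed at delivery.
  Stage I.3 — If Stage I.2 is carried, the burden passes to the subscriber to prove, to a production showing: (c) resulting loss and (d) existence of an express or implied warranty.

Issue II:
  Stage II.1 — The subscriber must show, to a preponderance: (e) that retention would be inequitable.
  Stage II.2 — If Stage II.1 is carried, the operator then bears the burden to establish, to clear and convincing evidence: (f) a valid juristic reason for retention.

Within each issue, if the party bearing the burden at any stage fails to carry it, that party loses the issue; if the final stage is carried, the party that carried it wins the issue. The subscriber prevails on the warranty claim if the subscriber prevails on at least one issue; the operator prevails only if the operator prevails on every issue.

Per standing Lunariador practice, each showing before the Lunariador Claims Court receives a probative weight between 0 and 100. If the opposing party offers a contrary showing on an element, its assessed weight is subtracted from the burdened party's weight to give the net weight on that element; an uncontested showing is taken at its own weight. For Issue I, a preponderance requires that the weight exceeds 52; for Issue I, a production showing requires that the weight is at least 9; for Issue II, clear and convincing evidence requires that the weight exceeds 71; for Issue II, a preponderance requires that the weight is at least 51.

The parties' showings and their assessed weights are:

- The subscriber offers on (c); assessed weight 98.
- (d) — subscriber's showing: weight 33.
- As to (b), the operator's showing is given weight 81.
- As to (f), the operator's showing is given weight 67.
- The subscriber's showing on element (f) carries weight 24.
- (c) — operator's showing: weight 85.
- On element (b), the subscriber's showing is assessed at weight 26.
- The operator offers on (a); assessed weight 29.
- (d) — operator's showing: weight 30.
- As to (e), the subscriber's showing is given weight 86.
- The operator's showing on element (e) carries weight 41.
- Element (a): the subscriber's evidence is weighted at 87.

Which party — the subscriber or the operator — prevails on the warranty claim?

operator

— Issue I —
Stage I.1 — burden on subscriber; standard: a preponderance (weight exceeds 52).
    (a): 87 − 29 = 58 > 52 [met]
  All elements met. The burden passes to the operator.
Stage I.2 — burden on operator; standard: a preponderance (weight exceeds 52).
    (b): 81 − 26 = 55 > 52 [met]
  The operator carries Stage I.2; the subscriber now bears the burden.
Stage I.3 — burden on subscriber; standard: a production showing (weight is at least 9).
    (c): 98 − 85 = 13 ≥ 9 [met]
    (d): 33 − 30 = 3 < 9 [not met]
  Stage I.3 not carried; the subscriber fails its burden.
The operator prevails on this issue.
— Issue II —
Stage II.1 — burden on subscriber; standard: a preponderance (weight is at least 51).
    (e): 86 − 41 = 45 < 51 [not met]
  Not every element is met, so the subscriber fails to carry Stage II.1.
The operator prevails on this issue.
Per-issue: Issue I → operator; Issue II → operator. The subscriber must prevail on at least one issue; overall, the operator prevails.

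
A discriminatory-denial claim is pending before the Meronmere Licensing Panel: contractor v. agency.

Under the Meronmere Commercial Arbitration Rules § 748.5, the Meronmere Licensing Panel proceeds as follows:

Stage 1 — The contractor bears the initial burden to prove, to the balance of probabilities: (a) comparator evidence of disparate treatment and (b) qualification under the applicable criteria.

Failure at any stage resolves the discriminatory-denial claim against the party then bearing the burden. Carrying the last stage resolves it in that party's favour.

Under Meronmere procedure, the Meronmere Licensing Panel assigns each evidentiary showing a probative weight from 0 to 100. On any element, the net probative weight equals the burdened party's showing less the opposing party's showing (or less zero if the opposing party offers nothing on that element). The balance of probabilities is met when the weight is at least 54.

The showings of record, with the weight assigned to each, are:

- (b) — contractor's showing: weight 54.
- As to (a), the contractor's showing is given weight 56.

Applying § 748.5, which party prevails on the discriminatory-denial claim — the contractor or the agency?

contractor

Stage 1 (contractor, the balance of probabilities, weight is at least 54): (a) 56 ≥ 54 — meets; (b) 54 ≥ 54 — meets.
  Stage 1 carried; the final stage is satisfied.
With every stage satisfied, the contractor prevails.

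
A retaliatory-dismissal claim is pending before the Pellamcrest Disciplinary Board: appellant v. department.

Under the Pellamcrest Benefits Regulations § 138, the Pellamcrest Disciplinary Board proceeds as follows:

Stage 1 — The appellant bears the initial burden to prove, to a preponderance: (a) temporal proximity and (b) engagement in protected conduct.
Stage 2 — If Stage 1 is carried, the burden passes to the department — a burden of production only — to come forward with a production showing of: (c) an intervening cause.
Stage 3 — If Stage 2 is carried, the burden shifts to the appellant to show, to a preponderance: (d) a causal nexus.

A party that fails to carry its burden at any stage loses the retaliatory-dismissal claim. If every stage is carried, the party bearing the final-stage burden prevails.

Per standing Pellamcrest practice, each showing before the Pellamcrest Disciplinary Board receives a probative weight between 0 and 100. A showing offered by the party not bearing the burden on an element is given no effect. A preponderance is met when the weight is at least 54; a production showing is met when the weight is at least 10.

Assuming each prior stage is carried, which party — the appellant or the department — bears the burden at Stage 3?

appellant

Stage 3's rule assigns the burden to the appellant (to a preponderance).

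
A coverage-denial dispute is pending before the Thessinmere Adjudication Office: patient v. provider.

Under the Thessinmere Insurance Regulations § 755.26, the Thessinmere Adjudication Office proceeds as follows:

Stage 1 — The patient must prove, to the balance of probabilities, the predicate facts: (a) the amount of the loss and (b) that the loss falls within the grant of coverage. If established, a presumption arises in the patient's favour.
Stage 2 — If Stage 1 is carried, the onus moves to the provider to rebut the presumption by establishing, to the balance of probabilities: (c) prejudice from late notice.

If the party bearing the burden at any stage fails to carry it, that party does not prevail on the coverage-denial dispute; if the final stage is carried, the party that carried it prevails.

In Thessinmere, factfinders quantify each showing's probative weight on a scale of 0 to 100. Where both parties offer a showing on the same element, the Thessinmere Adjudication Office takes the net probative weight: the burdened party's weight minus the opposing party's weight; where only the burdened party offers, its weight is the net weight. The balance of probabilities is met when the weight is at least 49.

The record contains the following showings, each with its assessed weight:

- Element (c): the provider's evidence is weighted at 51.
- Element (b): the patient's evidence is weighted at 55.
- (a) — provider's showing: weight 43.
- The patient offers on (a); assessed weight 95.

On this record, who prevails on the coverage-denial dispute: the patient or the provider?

provider

At Stage 1 the patient must meet the balance of probabilities (weight is at least 49): on (a) the weight is 95 less the opposing 43 gives net 52, which does reach 49, so (a) meets the standard; on (b) the weight is 55, which does reach 49, so (b) meets the standard.
  Stage 1 is satisfied; the onus moves to the provider.
At Stage 2 the provider must meet the balance of probabilities (weight is at least 49): on (c) the weight is 51, which does reach 49, so (c) meets the standard.
  Stage 2 carried; the final stage is satisfied.
Every stage carried; the provider prevails.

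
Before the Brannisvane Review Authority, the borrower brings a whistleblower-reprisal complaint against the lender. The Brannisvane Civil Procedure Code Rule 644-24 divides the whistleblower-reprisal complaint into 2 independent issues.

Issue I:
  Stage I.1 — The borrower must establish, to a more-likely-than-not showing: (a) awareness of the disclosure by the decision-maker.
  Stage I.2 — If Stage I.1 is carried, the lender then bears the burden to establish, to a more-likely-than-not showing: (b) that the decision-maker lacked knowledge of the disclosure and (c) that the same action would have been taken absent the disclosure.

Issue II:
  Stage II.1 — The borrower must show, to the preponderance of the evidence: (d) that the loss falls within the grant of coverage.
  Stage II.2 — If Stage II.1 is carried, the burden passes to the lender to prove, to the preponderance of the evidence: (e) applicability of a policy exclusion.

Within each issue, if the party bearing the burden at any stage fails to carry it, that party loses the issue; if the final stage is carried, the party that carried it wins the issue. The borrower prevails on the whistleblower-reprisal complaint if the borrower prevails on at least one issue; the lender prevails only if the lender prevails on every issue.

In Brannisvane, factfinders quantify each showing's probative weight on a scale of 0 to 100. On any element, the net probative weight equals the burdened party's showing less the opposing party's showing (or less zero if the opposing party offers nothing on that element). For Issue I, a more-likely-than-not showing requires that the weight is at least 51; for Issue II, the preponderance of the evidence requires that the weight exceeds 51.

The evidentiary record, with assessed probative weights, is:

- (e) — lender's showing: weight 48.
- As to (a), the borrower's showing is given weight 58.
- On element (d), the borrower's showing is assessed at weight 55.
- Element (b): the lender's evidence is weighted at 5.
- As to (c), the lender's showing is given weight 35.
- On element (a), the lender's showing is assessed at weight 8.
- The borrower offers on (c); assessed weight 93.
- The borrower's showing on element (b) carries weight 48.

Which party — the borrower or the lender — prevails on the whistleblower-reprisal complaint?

borrower

— Issue I —
Stage I.1 — burden on borrower; standard: a more-likely-than-not showing (weight is at least 51).
    (a): 58 − 8 = 50 < 51 [not met]
  Not every element is met, so the borrower fails to carry Stage I.1.
So the lender prevails on this issue.
— Issue II —
Stage II.1 (borrower, the preponderance of the evidence, weight exceeds 51): (d) 55 > 51 — meets.
  Stage II.1 carried; the burden shifts to the lender.
Stage II.2 (lender, the preponderance of the evidence, weight exceeds 51): (e) 48 ≤ 51 — fails.
  The lender does not carry Stage II.2.
The analysis ends at Stage II.2; the borrower prevails on this issue.
Per-issue: Issue I → lender; Issue II → borrower. The borrower must prevail on at least one issue; overall, the borrower prevails.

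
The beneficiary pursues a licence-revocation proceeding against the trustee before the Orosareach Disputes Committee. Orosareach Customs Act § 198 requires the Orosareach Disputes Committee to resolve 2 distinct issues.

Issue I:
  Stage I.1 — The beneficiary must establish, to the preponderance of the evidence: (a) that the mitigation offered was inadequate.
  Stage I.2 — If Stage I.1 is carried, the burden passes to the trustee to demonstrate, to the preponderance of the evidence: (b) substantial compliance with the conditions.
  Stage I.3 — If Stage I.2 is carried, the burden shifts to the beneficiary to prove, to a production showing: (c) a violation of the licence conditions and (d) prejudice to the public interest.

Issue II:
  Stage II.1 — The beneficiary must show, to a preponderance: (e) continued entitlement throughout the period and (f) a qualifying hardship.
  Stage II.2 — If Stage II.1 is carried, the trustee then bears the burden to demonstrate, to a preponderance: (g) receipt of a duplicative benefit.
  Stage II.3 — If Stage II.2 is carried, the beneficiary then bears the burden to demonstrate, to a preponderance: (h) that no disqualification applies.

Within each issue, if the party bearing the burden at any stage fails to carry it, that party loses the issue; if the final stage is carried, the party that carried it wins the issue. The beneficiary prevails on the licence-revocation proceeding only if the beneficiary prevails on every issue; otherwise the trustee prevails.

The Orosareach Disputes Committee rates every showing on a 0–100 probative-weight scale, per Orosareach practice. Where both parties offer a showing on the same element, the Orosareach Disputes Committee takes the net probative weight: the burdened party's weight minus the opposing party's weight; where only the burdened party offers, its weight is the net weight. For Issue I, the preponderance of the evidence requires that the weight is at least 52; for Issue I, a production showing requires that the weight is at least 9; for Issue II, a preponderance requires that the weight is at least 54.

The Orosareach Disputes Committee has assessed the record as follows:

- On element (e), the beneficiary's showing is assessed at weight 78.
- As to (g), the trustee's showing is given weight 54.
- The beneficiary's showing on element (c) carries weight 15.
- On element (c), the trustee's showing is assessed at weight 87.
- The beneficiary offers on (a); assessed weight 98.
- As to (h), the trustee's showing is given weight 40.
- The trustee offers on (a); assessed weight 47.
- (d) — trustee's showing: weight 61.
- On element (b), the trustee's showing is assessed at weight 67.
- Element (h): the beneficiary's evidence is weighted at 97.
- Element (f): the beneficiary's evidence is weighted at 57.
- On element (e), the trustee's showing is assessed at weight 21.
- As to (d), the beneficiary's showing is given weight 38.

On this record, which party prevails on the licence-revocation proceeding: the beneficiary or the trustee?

— Issue I —
Stage I.1 — burden on beneficiary; standard: the preponderance of the evidence (weight is at least 52).
    (a): 98 − 47 = 51 < 52 [not met]
  The beneficiary does not carry Stage I.1.
So the trustee prevails on this issue.
— Issue II —
Stage II.1 — burden on beneficiary; standard: a preponderance (weight is at least 54).
    (e): 78 − 21 = 57 ≥ 54 [met]
    (f): 57 ≥ 54 [met]
  Stage II.1 is satisfied; the onus moves to the trustee.
Stage II.2 — burden on trustee; standard: a preponderance (weight is at least 54).
    (g): 54 ≥ 54 [met]
  The trustee carries Stage II.2; the beneficiary now bears the burden.
Stage II.3 — burden on beneficiary; standard: a preponderance (weight is at least 54).
    (h): 97 − 40 = 57 ≥ 54 [met]
  All elements met at the final stage.
Every stage carried; the beneficiary prevails on this issue.
Per-issue: Issue I → trustee; Issue II → beneficiary. The beneficiary must prevail on every issue; overall, the trustee prevails.

trustee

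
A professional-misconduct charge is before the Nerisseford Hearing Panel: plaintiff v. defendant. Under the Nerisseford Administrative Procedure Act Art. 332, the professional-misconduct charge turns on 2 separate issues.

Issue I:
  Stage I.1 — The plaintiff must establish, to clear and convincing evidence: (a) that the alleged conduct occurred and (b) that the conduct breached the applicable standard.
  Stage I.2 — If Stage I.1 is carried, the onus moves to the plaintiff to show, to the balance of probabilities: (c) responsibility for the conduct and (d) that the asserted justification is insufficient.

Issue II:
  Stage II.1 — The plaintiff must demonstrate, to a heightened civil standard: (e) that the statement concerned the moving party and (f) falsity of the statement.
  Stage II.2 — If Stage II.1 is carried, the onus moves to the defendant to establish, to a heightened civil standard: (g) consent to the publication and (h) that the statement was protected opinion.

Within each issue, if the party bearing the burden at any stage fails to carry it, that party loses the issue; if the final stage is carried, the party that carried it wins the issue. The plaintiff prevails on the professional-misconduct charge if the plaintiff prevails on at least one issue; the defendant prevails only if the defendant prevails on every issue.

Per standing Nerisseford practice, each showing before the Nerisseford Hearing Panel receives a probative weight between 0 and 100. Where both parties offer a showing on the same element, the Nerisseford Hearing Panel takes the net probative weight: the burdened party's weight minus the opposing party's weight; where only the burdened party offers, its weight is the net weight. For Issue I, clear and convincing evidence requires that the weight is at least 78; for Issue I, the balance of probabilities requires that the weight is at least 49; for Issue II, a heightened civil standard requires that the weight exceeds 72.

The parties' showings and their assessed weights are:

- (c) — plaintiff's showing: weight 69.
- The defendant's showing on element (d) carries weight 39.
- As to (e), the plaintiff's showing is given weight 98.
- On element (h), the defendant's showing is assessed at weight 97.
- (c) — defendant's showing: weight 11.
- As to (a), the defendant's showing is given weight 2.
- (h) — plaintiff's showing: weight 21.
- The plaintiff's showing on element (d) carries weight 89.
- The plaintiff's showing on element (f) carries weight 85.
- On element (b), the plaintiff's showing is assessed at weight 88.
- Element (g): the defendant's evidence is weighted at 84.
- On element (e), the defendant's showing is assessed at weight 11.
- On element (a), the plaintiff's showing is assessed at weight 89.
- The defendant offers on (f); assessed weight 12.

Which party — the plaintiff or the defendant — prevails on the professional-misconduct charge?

— Issue I —
Stage I.1 — burden on plaintiff; standard: clear and convincing evidence (weight is at least 78).
    (a): 89 − 2 = 87 ≥ 78 [met]
    (b): 88 ≥ 78 [met]
  All elements met. The plaintiff retains the burden for Stage I.2.
Stage I.2 — burden on plaintiff; standard: the balance of probabilities (weight is at least 49).
    (c): 69 − 11 = 58 ≥ 49 [met]
    (d): 89 − 39 = 50 ≥ 49 [met]
  Stage I.2 carried; the final stage is satisfied.
With every stage satisfied, the plaintiff prevails on this issue.
— Issue II —
Stage II.1 (plaintiff, a heightened civil standard, weight exceeds 72): (e) net 98−11=87 > 72 — meets; (f) net 85−12=73 > 72 — meets.
  Stage II.1 is satisfied; the onus moves to the defendant.
Stage II.2 (defendant, a heightened civil standard, weight exceeds 72): (g) 84 > 72 — meets; (h) net 97−21=76 > 72 — meets.
  The defendant carries the last stage.
Every stage carried; the defendant prevails on this issue.
Per-issue: Issue I → plaintiff; Issue II → defendant. The plaintiff must prevail on at least one issue; overall, the plaintiff prevails.

plaintiff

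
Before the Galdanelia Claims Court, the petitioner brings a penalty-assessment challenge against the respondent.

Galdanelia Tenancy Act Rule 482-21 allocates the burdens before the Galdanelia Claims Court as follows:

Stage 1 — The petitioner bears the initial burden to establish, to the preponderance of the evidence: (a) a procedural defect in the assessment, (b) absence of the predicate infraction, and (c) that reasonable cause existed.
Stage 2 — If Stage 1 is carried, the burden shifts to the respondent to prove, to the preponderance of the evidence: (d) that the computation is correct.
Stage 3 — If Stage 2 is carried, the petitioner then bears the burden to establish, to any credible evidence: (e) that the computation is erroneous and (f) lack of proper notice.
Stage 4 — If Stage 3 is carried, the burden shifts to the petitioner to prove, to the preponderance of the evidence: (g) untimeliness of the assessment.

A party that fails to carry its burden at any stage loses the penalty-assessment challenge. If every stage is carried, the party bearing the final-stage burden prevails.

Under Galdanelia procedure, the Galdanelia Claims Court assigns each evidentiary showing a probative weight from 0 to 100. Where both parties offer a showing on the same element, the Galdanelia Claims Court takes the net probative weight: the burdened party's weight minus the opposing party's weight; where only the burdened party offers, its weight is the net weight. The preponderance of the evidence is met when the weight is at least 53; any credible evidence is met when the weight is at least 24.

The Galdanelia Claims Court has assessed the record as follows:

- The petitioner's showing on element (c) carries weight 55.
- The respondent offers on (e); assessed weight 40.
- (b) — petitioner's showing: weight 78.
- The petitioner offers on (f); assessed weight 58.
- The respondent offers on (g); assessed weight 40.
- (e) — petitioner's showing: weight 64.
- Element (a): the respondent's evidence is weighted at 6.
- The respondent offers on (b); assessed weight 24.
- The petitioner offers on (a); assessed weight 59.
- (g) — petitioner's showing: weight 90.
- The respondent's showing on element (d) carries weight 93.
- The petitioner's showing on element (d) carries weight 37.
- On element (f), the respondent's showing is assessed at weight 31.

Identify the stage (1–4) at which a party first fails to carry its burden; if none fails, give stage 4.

Stage 1 (petitioner, the preponderance of the evidence, weight is at least 53): (a) net 59−6=53 ≥ 53 — meets; (b) net 78−24=54 ≥ 53 — meets; (c) 55 ≥ 53 — meets.
  All elements met. The burden passes to the respondent.
Stage 2 (respondent, the preponderance of the evidence, weight is at least 53): (d) net 93−37=56 ≥ 53 — meets.
  The respondent carries Stage 2; the petitioner now bears the burden.
Stage 3 (petitioner, any credible evidence, weight is at least 24): (e) net 64−40=24 ≥ 24 — meets; (f) net 58−31=27 ≥ 24 — meets.
  All elements met. The petitioner retains the burden for Stage 4.
Stage 4 (petitioner, the preponderance of the evidence, weight is at least 53): (g) net 90−40=50 < 53 — fails.
  Stage 4 not carried; the petitioner fails its burden.
So the respondent prevails.

stage 4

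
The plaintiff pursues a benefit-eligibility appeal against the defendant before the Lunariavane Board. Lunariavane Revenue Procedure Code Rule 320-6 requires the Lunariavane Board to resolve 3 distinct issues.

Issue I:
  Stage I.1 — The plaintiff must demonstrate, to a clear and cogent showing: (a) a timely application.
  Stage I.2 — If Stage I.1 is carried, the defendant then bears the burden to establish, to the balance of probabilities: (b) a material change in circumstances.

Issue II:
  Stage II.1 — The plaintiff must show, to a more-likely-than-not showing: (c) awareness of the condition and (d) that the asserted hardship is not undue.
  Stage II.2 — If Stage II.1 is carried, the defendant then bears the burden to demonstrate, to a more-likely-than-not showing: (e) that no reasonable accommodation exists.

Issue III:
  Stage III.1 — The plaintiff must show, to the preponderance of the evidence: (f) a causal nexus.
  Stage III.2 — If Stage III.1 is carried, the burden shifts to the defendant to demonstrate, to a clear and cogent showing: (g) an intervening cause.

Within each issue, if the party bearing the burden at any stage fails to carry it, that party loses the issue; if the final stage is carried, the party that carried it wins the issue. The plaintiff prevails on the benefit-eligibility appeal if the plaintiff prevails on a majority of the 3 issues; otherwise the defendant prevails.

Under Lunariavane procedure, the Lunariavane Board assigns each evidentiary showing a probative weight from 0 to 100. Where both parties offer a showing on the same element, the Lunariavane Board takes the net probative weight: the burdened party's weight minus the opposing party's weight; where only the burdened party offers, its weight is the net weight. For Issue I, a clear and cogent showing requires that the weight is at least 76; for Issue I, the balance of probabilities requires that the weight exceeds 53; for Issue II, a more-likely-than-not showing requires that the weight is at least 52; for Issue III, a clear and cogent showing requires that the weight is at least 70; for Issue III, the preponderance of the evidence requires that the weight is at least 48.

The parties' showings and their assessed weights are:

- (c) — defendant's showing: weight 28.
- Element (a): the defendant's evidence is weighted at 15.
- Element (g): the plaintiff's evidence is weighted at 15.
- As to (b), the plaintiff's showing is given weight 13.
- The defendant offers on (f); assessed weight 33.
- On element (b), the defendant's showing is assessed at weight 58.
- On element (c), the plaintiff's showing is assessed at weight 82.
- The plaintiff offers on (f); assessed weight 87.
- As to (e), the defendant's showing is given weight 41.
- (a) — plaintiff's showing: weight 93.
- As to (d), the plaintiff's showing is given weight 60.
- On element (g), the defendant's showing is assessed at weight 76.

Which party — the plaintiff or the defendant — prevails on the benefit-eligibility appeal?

plaintiff

— Issue I —
At Stage I.1 the plaintiff must meet a clear and cogent showing (weight is at least 76): on (a) the weight is 93 less the opposing 15 gives net 78, which does reach 76, so (a) meets the standard.
  Stage I.1 carried; the burden shifts to the defendant.
At Stage I.2 the defendant must meet the balance of probabilities (weight exceeds 53): on (b) the weight is 58 less the opposing 13 gives net 45, which does not exceed 53, so (b) does not meet the standard.
  Not every element is met, so the defendant fails to carry Stage I.2.
The analysis ends at Stage I.2; the plaintiff prevails on this issue.
— Issue II —
At Stage II.1 the plaintiff must meet a more-likely-than-not showing (weight is at least 52): on (c) the weight is 82 less the opposing 28 gives net 54, which does reach 52, so (c) meets the standard; on (d) the weight is 60, which does reach 52, so (d) meets the standard.
  Stage II.1 is satisfied; the onus moves to the defendant.
At Stage II.2 the defendant must meet a more-likely-than-not showing (weight is at least 52): on (e) the weight is 41, which does not reach 52, so (e) does not meet the standard.
  Not every element is met, so the defendant fails to carry Stage II.2.
So the plaintiff prevails on this issue.
— Issue III —
Stage III.1 (plaintiff, the preponderance of the evidence, weight is at least 48): (f) net 87−33=54 ≥ 48 — meets.
  Stage III.1 carried; the burden shifts to the defendant.
Stage III.2 (defendant, a clear and cogent showing, weight is at least 70): (g) net 76−15=61 < 70 — fails.
  The defendant does not carry Stage III.2.
The plaintiff prevails on this issue.
Per-issue: Issue I → plaintiff; Issue II → plaintiff; Issue III → plaintiff. The plaintiff must prevail on a majority of issues; overall, the plaintiff prevails.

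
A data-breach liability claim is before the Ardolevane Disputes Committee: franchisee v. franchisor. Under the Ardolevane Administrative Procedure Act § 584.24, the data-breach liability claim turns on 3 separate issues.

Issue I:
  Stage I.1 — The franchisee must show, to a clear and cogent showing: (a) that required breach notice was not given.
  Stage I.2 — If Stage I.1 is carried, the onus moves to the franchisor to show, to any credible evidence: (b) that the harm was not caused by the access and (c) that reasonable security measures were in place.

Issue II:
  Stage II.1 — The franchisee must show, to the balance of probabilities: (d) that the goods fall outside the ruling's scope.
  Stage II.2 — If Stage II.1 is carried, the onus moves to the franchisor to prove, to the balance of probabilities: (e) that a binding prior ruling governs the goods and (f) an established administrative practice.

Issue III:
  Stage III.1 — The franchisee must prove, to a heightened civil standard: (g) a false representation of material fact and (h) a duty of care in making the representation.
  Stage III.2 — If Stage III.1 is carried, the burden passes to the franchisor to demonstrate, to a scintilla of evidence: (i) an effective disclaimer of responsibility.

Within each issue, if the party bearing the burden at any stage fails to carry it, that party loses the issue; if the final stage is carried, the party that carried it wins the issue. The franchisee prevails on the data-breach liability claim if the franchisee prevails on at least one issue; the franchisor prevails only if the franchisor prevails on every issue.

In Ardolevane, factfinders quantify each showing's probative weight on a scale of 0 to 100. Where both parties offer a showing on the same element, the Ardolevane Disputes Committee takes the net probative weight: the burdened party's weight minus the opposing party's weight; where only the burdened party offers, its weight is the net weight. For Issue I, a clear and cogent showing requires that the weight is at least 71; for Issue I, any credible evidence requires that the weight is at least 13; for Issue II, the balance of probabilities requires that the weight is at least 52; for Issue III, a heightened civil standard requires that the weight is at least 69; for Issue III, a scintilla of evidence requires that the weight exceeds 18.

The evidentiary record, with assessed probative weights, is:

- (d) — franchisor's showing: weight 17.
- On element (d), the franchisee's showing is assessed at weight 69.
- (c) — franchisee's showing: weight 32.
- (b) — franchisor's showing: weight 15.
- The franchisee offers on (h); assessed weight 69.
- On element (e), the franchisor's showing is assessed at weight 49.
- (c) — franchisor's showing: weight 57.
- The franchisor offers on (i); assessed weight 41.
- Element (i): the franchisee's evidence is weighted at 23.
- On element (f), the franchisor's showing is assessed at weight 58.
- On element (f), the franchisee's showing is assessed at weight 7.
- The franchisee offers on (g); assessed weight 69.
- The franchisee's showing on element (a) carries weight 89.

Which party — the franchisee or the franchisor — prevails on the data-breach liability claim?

— Issue I —
At Stage I.1 the franchisee must meet a clear and cogent showing (weight is at least 71): on (a) the weight is 89, ≥ 71, so (a) meets the standard.
  The franchisee carries Stage I.1; the franchisor now bears the burden.
At Stage I.2 the franchisor must meet any credible evidence (weight is at least 13): on (b) the weight is 15, ≥ 13, so (b) meets the standard; on (c) the weight is 57 less the opposing 32 gives net 25, ≥ 13, so (c) meets the standard.
  The franchisor carries the last stage.
All stages carried — the franchisor prevails on this issue.
— Issue II —
Stage II.1 (franchisee, the balance of probabilities, weight is at least 52): (d) net 69−17=52 ≥ 52 — meets.
  Stage II.1 is satisfied; the onus moves to the franchisor.
Stage II.2 (franchisor, the balance of probabilities, weight is at least 52): (e) 49 < 52 — fails; (f) net 58−7=51 < 52 — fails.
  The franchisor does not carry Stage II.2.
The franchisee prevails on this issue.
— Issue III —
At Stage III.1 the franchisee must meet a heightened civil standard (weight is at least 69): on (g) the weight is 69, ≥ 69, so (g) meets the standard; on (h) the weight is 69, ≥ 69, so (h) meets the standard.
  Stage III.1 carried; the burden shifts to the franchisor.
At Stage III.2 the franchisor must meet a scintilla of evidence (weight exceeds 18): on (i) the weight is 41 less the opposing 23 gives net 18, ≤ 18, so (i) does not meet the standard.
  The franchisor does not carry Stage III.2.
The analysis ends at Stage III.2; the franchisee prevails on this issue.
Per-issue: Issue I → franchisor; Issue II → franchisee; Issue III → franchisee. The franchisee must prevail on at least one issue; overall, the franchisee prevails.

franchisee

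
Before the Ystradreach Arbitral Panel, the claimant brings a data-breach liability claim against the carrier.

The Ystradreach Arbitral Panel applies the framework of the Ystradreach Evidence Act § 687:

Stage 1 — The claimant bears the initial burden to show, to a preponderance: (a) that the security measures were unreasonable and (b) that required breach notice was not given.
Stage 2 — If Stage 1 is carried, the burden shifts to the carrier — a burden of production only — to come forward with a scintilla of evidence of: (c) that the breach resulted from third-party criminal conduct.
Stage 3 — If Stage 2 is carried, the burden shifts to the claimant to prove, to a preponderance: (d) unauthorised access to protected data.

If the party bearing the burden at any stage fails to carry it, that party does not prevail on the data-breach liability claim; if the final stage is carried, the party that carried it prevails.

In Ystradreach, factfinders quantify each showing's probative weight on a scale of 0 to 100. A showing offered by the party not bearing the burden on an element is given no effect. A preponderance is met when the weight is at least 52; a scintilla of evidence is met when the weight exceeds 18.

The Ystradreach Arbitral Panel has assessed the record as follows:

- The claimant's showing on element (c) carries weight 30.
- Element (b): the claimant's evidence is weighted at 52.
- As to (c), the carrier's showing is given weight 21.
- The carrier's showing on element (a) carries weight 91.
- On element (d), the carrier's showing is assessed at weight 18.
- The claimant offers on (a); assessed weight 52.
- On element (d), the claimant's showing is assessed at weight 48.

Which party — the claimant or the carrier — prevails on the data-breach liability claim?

Stage 1 — burden on claimant; standard: a preponderance (weight is at least 52).
    (a): 52 (carrier's 91 disregarded) ≥ 52 [met]
    (b): 52 ≥ 52 [met]
  Stage 1 carried; the burden shifts to the carrier.
Stage 2 — burden on carrier; standard: a scintilla of evidence (weight exceeds 18).
    (c): 21 (claimant's 30 disregarded) > 18 [met]
  The carrier carries Stage 2; the claimant now bears the burden.
Stage 3 — burden on claimant; standard: a preponderance (weight is at least 52).
    (d): 48 (carrier's 18 disregarded) < 52 [not met]
  The claimant does not carry Stage 3.
The carrier prevails.

carrier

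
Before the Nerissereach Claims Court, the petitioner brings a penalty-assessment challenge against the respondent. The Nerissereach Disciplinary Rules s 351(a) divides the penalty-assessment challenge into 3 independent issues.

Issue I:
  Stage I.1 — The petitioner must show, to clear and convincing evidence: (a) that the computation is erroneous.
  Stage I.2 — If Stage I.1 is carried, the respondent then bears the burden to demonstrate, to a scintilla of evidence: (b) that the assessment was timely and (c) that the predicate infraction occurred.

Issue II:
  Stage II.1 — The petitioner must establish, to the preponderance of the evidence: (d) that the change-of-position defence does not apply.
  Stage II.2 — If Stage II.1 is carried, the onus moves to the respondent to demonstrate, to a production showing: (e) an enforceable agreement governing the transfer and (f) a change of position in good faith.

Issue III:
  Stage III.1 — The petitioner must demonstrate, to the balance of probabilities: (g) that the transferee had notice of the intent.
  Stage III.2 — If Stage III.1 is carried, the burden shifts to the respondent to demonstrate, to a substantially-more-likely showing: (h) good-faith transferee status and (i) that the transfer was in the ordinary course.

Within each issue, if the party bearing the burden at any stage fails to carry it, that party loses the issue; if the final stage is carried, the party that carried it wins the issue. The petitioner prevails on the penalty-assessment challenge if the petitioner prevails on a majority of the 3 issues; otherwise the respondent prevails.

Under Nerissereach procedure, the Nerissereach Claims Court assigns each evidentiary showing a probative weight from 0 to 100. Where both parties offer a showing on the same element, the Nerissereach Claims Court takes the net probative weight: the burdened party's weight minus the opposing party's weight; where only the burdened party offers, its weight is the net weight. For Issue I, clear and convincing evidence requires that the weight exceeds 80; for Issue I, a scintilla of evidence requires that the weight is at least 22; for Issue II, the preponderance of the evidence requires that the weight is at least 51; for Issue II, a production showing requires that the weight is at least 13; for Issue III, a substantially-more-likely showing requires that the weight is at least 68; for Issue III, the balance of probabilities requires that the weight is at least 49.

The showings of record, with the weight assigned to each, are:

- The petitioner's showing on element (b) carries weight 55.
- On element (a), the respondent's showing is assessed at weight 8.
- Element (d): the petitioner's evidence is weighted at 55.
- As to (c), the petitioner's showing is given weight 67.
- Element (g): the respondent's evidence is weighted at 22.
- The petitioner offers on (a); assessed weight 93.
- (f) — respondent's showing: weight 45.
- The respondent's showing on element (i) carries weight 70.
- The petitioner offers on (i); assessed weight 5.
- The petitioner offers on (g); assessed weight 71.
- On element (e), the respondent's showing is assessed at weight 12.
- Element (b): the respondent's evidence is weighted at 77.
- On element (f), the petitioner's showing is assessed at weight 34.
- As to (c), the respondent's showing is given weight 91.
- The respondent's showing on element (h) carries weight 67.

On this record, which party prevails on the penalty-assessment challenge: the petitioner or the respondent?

petitioner

— Issue I —
At Stage I.1 the petitioner must meet clear and convincing evidence (weight exceeds 80): on (a) the weight is 93 less the opposing 8 gives net 85, > 80, so (a) meets the standard.
  Stage I.1 is satisfied; the onus moves to the respondent.
At Stage I.2 the respondent must meet a scintilla of evidence (weight is at least 22): on (b) the weight is 77 less the opposing 55 gives net 22, ≥ 22, so (b) meets the standard; on (c) the weight is 91 less the opposing 67 gives net 24, ≥ 22, so (c) meets the standard.
  The respondent carries the last stage.
With every stage satisfied, the respondent prevails on this issue.
— Issue II —
Stage II.1 (petitioner, the preponderance of the evidence, weight is at least 51): (d) 55 ≥ 51 — meets.
  Stage II.1 is satisfied; the onus moves to the respondent.
Stage II.2 (respondent, a production showing, weight is at least 13): (e) 12 < 13 — fails; (f) net 45−34=11 < 13 — fails.
  The respondent does not carry Stage II.2.
So the petitioner prevails on this issue.
— Issue III —
Stage III.1 (petitioner, the balance of probabilities, weight is at least 49): (g) net 71−22=49 ≥ 49 — meets.
  The petitioner carries Stage III.1; the respondent now bears the burden.
Stage III.2 (respondent, a substantially-more-likely showing, weight is at least 68): (h) 67 < 68 — fails; (i) net 70−5=65 < 68 — fails.
  Not every element is met, so the respondent fails to carry Stage III.2.
So the petitioner prevails on this issue.
Per-issue: Issue I → respondent; Issue II → petitioner; Issue III → petitioner. The petitioner must prevail on a majority of issues; overall, the petitioner prevails.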